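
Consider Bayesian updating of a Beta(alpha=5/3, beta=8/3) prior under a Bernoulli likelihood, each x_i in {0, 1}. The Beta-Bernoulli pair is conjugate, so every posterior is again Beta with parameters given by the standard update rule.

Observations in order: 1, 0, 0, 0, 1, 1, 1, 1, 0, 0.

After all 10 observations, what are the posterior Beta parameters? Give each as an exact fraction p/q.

obs 1: x=1 → posterior Beta(8/3, 8/3)
obs 2: x=0 → posterior Beta(8/3, 11/3)
obs 3: x=0 → posterior Beta(8/3, 14/3)
obs 4: x=0 → posterior Beta(8/3, 17/3)
obs 5: x=1 → posterior Beta(11/3, 17/3)
obs 6: x=1 → posterior Beta(14/3, 17/3)
obs 7: x=1 → posterior Beta(17/3, 17/3)
obs 8: x=1 → posterior Beta(20/3, 17/3)
obs 9: x=0 → posterior Beta(20/3, 20/3)
obs 10: x=0 → posterior Beta(20/3, 23/3)

alpha=20/3, beta=23/3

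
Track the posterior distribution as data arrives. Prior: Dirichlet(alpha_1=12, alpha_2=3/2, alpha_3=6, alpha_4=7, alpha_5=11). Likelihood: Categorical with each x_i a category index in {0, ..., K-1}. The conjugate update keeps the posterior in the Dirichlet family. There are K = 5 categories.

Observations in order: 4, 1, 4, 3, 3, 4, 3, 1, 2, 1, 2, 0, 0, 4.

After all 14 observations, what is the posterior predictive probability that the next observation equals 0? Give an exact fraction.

obs 1: x=4 → posterior Dirichlet(12, 3/2, 6, 7, 12)
obs 2: x=1 → posterior Dirichlet(12, 5/2, 6, 7, 12)
obs 3: x=4 → posterior Dirichlet(12, 5/2, 6, 7, 13)
obs 4: x=3 → posterior Dirichlet(12, 5/2, 6, 8, 13)
obs 5: x=3 → posterior Dirichlet(12, 5/2, 6, 9, 13)
obs 6: x=4 → posterior Dirichlet(12, 5/2, 6, 9, 14)
obs 7: x=3 → posterior Dirichlet(12, 5/2, 6, 10, 14)
obs 8: x=1 → posterior Dirichlet(12, 7/2, 6, 10, 14)
obs 9: x=2 → posterior Dirichlet(12, 7/2, 7, 10, 14)
obs 10: x=1 → posterior Dirichlet(12, 9/2, 7, 10, 14)
obs 11: x=2 → posterior Dirichlet(12, 9/2, 8, 10, 14)
obs 12: x=0 → posterior Dirichlet(13, 9/2, 8, 10, 14)
obs 13: x=0 → posterior Dirichlet(14, 9/2, 8, 10, 14)
obs 14: x=4 → posterior Dirichlet(14, 9/2, 8, 10, 15)

28/103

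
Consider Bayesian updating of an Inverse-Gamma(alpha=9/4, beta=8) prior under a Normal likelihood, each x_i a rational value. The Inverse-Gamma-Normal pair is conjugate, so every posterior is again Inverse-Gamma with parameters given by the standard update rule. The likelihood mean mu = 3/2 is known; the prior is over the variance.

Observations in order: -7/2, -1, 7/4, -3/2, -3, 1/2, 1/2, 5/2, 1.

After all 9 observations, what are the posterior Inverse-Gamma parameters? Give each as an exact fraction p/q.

obs 1: x=-7/2 → posterior Inverse-Gamma(11/4, 41/2)
obs 2: x=-1 → posterior Inverse-Gamma(13/4, 189/8)
obs 3: x=7/4 → posterior Inverse-Gamma(15/4, 757/32)
obs 4: x=-3/2 → posterior Inverse-Gamma(17/4, 901/32)
obs 5: x=-3 → posterior Inverse-Gamma(19/4, 1225/32)
obs 6: x=1/2 → posterior Inverse-Gamma(21/4, 1241/32)
obs 7: x=1/2 → posterior Inverse-Gamma(23/4, 1257/32)
obs 8: x=5/2 → posterior Inverse-Gamma(25/4, 1273/32)
obs 9: x=1 → posterior Inverse-Gamma(27/4, 1277/32)

alpha=27/4, beta=1277/32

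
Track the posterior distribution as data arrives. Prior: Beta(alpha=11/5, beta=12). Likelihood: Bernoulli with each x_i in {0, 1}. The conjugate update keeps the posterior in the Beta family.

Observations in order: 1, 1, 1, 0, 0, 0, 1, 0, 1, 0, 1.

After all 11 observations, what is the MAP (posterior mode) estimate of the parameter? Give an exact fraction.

9/29

obs 1: x=1 → posterior Beta(16/5, 12)
obs 2: x=1 → posterior Beta(21/5, 12)
obs 3: x=1 → posterior Beta(26/5, 12)
obs 4: x=0 → posterior Beta(26/5, 13)
obs 5: x=0 → posterior Beta(26/5, 14)
obs 6: x=0 → posterior Beta(26/5, 15)
obs 7: x=1 → posterior Beta(31/5, 15)
obs 8: x=0 → posterior Beta(31/5, 16)
obs 9: x=1 → posterior Beta(36/5, 16)
obs 10: x=0 → posterior Beta(36/5, 17)
obs 11: x=1 → posterior Beta(41/5, 17)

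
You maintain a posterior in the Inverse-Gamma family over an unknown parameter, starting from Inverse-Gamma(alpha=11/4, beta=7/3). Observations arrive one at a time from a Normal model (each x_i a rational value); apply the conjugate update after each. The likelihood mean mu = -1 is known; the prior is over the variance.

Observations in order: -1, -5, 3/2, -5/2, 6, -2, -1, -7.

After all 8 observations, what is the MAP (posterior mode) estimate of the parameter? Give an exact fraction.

691/93

obs 1: x=-1 → posterior Inverse-Gamma(13/4, 7/3)
obs 2: x=-5 → posterior Inverse-Gamma(15/4, 31/3)
obs 3: x=3/2 → posterior Inverse-Gamma(17/4, 323/24)
obs 4: x=-5/2 → posterior Inverse-Gamma(19/4, 175/12)
obs 5: x=6 → posterior Inverse-Gamma(21/4, 469/12)
obs 6: x=-2 → posterior Inverse-Gamma(23/4, 475/12)
obs 7: x=-1 → posterior Inverse-Gamma(25/4, 475/12)
obs 8: x=-7 → posterior Inverse-Gamma(27/4, 691/12)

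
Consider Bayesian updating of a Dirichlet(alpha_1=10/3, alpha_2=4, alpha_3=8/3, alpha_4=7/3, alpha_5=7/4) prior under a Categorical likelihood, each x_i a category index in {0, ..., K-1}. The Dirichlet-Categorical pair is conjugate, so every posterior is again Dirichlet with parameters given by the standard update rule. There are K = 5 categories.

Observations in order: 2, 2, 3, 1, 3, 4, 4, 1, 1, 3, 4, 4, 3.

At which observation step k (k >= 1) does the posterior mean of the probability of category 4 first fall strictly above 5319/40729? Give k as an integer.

obs 1: x=2 → posterior Dirichlet(10/3, 4, 11/3, 7/3, 7/4)
obs 2: x=2 → posterior Dirichlet(10/3, 4, 14/3, 7/3, 7/4)
obs 3: x=3 → posterior Dirichlet(10/3, 4, 14/3, 10/3, 7/4)
obs 4: x=1 → posterior Dirichlet(10/3, 5, 14/3, 10/3, 7/4)
obs 5: x=3 → posterior Dirichlet(10/3, 5, 14/3, 13/3, 7/4)
obs 6: x=4 → posterior Dirichlet(10/3, 5, 14/3, 13/3, 11/4)
obs 7: x=4 → posterior Dirichlet(10/3, 5, 14/3, 13/3, 15/4)
obs 8: x=1 → posterior Dirichlet(10/3, 6, 14/3, 13/3, 15/4)
obs 9: x=1 → posterior Dirichlet(10/3, 7, 14/3, 13/3, 15/4)
obs 10: x=3 → posterior Dirichlet(10/3, 7, 14/3, 16/3, 15/4)
obs 11: x=4 → posterior Dirichlet(10/3, 7, 14/3, 16/3, 19/4)
obs 12: x=4 → posterior Dirichlet(10/3, 7, 14/3, 16/3, 23/4)
obs 13: x=3 → posterior Dirichlet(10/3, 7, 14/3, 19/3, 23/4)

k = 6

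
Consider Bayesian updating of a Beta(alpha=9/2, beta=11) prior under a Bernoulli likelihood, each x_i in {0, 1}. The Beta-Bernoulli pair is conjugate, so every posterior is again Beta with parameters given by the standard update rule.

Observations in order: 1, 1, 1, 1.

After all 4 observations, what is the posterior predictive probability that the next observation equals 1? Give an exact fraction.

obs 1: x=1 → posterior Beta(11/2, 11)
obs 2: x=1 → posterior Beta(13/2, 11)
obs 3: x=1 → posterior Beta(15/2, 11)
obs 4: x=1 → posterior Beta(17/2, 11)

17/39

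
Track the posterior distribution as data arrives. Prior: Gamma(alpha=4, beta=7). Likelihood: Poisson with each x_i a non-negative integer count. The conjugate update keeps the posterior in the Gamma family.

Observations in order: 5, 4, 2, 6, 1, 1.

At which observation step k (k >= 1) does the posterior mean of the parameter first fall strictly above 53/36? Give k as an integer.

k = 3

obs 1: x=5 → posterior Gamma(9, 8)
obs 2: x=4 → posterior Gamma(13, 9)
obs 3: x=2 → posterior Gamma(15, 10)
obs 4: x=6 → posterior Gamma(21, 11)
obs 5: x=1 → posterior Gamma(22, 12)
obs 6: x=1 → posterior Gamma(23, 13)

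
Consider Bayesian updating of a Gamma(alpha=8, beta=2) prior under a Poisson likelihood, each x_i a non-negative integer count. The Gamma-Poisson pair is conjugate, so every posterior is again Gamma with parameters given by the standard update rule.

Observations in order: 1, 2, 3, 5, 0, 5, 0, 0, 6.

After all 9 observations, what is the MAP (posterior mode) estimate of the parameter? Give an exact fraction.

29/11

obs 1: x=1 → posterior Gamma(9, 3)
obs 2: x=2 → posterior Gamma(11, 4)
obs 3: x=3 → posterior Gamma(14, 5)
obs 4: x=5 → posterior Gamma(19, 6)
obs 5: x=0 → posterior Gamma(19, 7)
obs 6: x=5 → posterior Gamma(24, 8)
obs 7: x=0 → posterior Gamma(24, 9)
obs 8: x=0 → posterior Gamma(24, 10)
obs 9: x=6 → posterior Gamma(30, 11)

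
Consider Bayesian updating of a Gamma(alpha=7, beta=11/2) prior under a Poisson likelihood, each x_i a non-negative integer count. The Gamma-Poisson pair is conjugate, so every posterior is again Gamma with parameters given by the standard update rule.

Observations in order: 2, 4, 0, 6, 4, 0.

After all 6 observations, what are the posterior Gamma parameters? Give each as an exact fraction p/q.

alpha=23, beta=23/2

obs 1: x=2 → posterior Gamma(9, 13/2)
obs 2: x=4 → posterior Gamma(13, 15/2)
obs 3: x=0 → posterior Gamma(13, 17/2)
obs 4: x=6 → posterior Gamma(19, 19/2)
obs 5: x=4 → posterior Gamma(23, 21/2)
obs 6: x=0 → posterior Gamma(23, 23/2)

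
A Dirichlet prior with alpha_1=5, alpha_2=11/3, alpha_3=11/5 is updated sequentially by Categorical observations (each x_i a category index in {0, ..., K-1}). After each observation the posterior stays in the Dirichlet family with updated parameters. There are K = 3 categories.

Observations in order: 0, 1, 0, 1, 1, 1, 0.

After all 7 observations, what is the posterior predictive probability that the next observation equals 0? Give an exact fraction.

30/67

obs 1: x=0 → posterior Dirichlet(6, 11/3, 11/5)
obs 2: x=1 → posterior Dirichlet(6, 14/3, 11/5)
obs 3: x=0 → posterior Dirichlet(7, 14/3, 11/5)
obs 4: x=1 → posterior Dirichlet(7, 17/3, 11/5)
obs 5: x=1 → posterior Dirichlet(7, 20/3, 11/5)
obs 6: x=1 → posterior Dirichlet(7, 23/3, 11/5)
obs 7: x=0 → posterior Dirichlet(8, 23/3, 11/5)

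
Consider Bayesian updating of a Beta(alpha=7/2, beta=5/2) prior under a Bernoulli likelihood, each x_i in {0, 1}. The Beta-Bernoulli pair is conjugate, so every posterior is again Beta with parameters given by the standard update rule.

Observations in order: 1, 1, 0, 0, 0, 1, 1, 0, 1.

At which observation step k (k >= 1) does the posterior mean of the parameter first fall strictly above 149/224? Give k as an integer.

k = 2

obs 1: x=1 → posterior Beta(9/2, 5/2)
obs 2: x=1 → posterior Beta(11/2, 5/2)
obs 3: x=0 → posterior Beta(11/2, 7/2)
obs 4: x=0 → posterior Beta(11/2, 9/2)
obs 5: x=0 → posterior Beta(11/2, 11/2)
obs 6: x=1 → posterior Beta(13/2, 11/2)
obs 7: x=1 → posterior Beta(15/2, 11/2)
obs 8: x=0 → posterior Beta(15/2, 13/2)
obs 9: x=1 → posterior Beta(17/2, 13/2)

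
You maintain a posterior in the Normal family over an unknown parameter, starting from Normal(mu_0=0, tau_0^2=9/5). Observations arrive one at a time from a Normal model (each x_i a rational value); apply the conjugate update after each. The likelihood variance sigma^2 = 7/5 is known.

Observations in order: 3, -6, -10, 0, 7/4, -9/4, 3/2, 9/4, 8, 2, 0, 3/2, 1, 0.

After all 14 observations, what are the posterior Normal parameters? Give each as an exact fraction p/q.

mu_0=99/532, tau_0^2=9/95

obs 1: x=3 → posterior Normal(27/16, 63/80)
obs 2: x=-6 → posterior Normal(-27/25, 63/125)
obs 3: x=-10 → posterior Normal(-117/34, 63/170)
obs 4: x=0 → posterior Normal(-117/43, 63/215)
obs 5: x=7/4 → posterior Normal(-405/208, 63/260)
obs 6: x=-9/4 → posterior Normal(-243/122, 63/305)
obs 7: x=3/2 → posterior Normal(-54/35, 9/50)
obs 8: x=9/4 → posterior Normal(-351/316, 63/395)
obs 9: x=8 → posterior Normal(-63/352, 63/440)
obs 10: x=2 → posterior Normal(9/388, 63/485)
obs 11: x=0 → posterior Normal(9/424, 63/530)
obs 12: x=3/2 → posterior Normal(63/460, 63/575)
obs 13: x=1 → posterior Normal(99/496, 63/620)
obs 14: x=0 → posterior Normal(99/532, 9/95)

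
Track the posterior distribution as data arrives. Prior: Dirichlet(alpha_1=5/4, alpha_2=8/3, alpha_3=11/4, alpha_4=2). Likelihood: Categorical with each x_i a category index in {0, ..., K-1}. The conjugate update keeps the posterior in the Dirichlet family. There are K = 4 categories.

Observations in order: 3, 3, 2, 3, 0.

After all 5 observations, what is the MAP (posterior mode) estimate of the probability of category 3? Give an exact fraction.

12/29

obs 1: x=3 → posterior Dirichlet(5/4, 8/3, 11/4, 3)
obs 2: x=3 → posterior Dirichlet(5/4, 8/3, 11/4, 4)
obs 3: x=2 → posterior Dirichlet(5/4, 8/3, 15/4, 4)
obs 4: x=3 → posterior Dirichlet(5/4, 8/3, 15/4, 5)
obs 5: x=0 → posterior Dirichlet(9/4, 8/3, 15/4, 5)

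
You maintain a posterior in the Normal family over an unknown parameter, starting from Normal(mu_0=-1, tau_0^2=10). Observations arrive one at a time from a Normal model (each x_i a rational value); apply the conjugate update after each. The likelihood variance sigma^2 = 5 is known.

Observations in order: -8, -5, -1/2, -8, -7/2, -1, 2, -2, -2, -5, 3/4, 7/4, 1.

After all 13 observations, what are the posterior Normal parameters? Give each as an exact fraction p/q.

obs 1: x=-8 → posterior Normal(-17/3, 10/3)
obs 2: x=-5 → posterior Normal(-27/5, 2)
obs 3: x=-1/2 → posterior Normal(-4, 10/7)
obs 4: x=-8 → posterior Normal(-44/9, 10/9)
obs 5: x=-7/2 → posterior Normal(-51/11, 10/11)
obs 6: x=-1 → posterior Normal(-53/13, 10/13)
obs 7: x=2 → posterior Normal(-49/15, 2/3)
obs 8: x=-2 → posterior Normal(-53/17, 10/17)
obs 9: x=-2 → posterior Normal(-3, 10/19)
obs 10: x=-5 → posterior Normal(-67/21, 10/21)
obs 11: x=3/4 → posterior Normal(-131/46, 10/23)
obs 12: x=7/4 → posterior Normal(-62/25, 2/5)
obs 13: x=1 → posterior Normal(-20/9, 10/27)

mu_0=-20/9, tau_0^2=10/27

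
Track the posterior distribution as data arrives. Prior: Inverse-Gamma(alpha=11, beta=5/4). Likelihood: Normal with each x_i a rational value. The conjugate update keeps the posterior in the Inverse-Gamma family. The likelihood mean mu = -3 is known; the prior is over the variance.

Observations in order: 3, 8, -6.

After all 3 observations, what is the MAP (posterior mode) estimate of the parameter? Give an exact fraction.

337/54

obs 1: x=3 → posterior Inverse-Gamma(23/2, 77/4)
obs 2: x=8 → posterior Inverse-Gamma(12, 319/4)
obs 3: x=-6 → posterior Inverse-Gamma(25/2, 337/4)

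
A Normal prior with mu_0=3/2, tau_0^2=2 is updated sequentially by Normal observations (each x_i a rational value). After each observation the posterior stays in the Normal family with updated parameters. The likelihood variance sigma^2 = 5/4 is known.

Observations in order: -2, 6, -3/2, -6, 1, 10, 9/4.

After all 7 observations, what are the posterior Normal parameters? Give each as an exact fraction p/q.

obs 1: x=-2 → posterior Normal(-17/26, 10/13)
obs 2: x=6 → posterior Normal(79/42, 10/21)
obs 3: x=-3/2 → posterior Normal(55/58, 10/29)
obs 4: x=-6 → posterior Normal(-41/74, 10/37)
obs 5: x=1 → posterior Normal(-5/18, 2/9)
obs 6: x=10 → posterior Normal(135/106, 10/53)
obs 7: x=9/4 → posterior Normal(171/122, 10/61)

mu_0=171/122, tau_0^2=10/61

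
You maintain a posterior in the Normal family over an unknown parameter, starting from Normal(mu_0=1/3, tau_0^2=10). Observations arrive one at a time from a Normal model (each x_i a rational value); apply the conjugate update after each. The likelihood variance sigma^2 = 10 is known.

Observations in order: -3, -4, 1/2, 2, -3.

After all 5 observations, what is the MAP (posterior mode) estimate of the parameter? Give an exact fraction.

-43/36

obs 1: x=-3 → posterior Normal(-4/3, 5)
obs 2: x=-4 → posterior Normal(-20/9, 10/3)
obs 3: x=1/2 → posterior Normal(-37/24, 5/2)
obs 4: x=2 → posterior Normal(-5/6, 2)
obs 5: x=-3 → posterior Normal(-43/36, 5/3)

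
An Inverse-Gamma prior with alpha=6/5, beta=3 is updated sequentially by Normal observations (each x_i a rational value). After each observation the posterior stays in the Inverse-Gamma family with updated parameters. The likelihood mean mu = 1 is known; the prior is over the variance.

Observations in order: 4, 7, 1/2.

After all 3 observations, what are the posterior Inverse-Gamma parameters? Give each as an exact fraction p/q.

obs 1: x=4 → posterior Inverse-Gamma(17/10, 15/2)
obs 2: x=7 → posterior Inverse-Gamma(11/5, 51/2)
obs 3: x=1/2 → posterior Inverse-Gamma(27/10, 205/8)

alpha=27/10, beta=205/8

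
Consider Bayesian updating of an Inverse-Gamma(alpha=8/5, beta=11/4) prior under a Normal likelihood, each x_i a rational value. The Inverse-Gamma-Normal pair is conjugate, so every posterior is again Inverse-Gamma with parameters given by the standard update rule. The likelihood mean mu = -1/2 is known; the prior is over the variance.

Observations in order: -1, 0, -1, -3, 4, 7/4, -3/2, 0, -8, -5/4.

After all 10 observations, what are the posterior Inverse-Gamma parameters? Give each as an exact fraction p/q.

obs 1: x=-1 → posterior Inverse-Gamma(21/10, 23/8)
obs 2: x=0 → posterior Inverse-Gamma(13/5, 3)
obs 3: x=-1 → posterior Inverse-Gamma(31/10, 25/8)
obs 4: x=-3 → posterior Inverse-Gamma(18/5, 25/4)
obs 5: x=4 → posterior Inverse-Gamma(41/10, 131/8)
obs 6: x=7/4 → posterior Inverse-Gamma(23/5, 605/32)
obs 7: x=-3/2 → posterior Inverse-Gamma(51/10, 621/32)
obs 8: x=0 → posterior Inverse-Gamma(28/5, 625/32)
obs 9: x=-8 → posterior Inverse-Gamma(61/10, 1525/32)
obs 10: x=-5/4 → posterior Inverse-Gamma(33/5, 767/16)

alpha=33/5, beta=767/16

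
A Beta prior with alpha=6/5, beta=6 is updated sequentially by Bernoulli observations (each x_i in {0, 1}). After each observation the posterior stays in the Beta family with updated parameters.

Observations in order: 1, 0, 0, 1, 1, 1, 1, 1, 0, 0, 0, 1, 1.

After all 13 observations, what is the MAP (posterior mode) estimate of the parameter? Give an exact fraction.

41/91

obs 1: x=1 → posterior Beta(11/5, 6)
obs 2: x=0 → posterior Beta(11/5, 7)
obs 3: x=0 → posterior Beta(11/5, 8)
obs 4: x=1 → posterior Beta(16/5, 8)
obs 5: x=1 → posterior Beta(21/5, 8)
obs 6: x=1 → posterior Beta(26/5, 8)
obs 7: x=1 → posterior Beta(31/5, 8)
obs 8: x=1 → posterior Beta(36/5, 8)
obs 9: x=0 → posterior Beta(36/5, 9)
obs 10: x=0 → posterior Beta(36/5, 10)
obs 11: x=0 → posterior Beta(36/5, 11)
obs 12: x=1 → posterior Beta(41/5, 11)
obs 13: x=1 → posterior Beta(46/5, 11)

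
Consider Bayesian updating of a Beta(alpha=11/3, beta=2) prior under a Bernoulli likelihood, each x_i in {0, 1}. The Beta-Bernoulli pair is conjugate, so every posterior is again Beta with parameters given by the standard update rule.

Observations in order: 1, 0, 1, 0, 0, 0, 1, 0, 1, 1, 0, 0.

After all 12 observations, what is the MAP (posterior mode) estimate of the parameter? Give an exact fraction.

obs 1: x=1 → posterior Beta(14/3, 2)
obs 2: x=0 → posterior Beta(14/3, 3)
obs 3: x=1 → posterior Beta(17/3, 3)
obs 4: x=0 → posterior Beta(17/3, 4)
obs 5: x=0 → posterior Beta(17/3, 5)
obs 6: x=0 → posterior Beta(17/3, 6)
obs 7: x=1 → posterior Beta(20/3, 6)
obs 8: x=0 → posterior Beta(20/3, 7)
obs 9: x=1 → posterior Beta(23/3, 7)
obs 10: x=1 → posterior Beta(26/3, 7)
obs 11: x=0 → posterior Beta(26/3, 8)
obs 12: x=0 → posterior Beta(26/3, 9)

23/47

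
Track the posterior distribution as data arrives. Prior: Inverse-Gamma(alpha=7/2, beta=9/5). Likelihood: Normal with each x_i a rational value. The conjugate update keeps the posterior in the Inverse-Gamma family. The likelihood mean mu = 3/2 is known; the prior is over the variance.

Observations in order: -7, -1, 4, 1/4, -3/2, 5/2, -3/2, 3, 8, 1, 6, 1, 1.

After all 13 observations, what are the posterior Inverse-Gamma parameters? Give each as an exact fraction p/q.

obs 1: x=-7 → posterior Inverse-Gamma(4, 1517/40)
obs 2: x=-1 → posterior Inverse-Gamma(9/2, 821/20)
obs 3: x=4 → posterior Inverse-Gamma(5, 1767/40)
obs 4: x=1/4 → posterior Inverse-Gamma(11/2, 7193/160)
obs 5: x=-3/2 → posterior Inverse-Gamma(6, 7913/160)
obs 6: x=5/2 → posterior Inverse-Gamma(13/2, 7993/160)
obs 7: x=-3/2 → posterior Inverse-Gamma(7, 8713/160)
obs 8: x=3 → posterior Inverse-Gamma(15/2, 8893/160)
obs 9: x=8 → posterior Inverse-Gamma(8, 12273/160)
obs 10: x=1 → posterior Inverse-Gamma(17/2, 12293/160)
obs 11: x=6 → posterior Inverse-Gamma(9, 13913/160)
obs 12: x=1 → posterior Inverse-Gamma(19/2, 13933/160)
obs 13: x=1 → posterior Inverse-Gamma(10, 13953/160)

alpha=10, beta=13953/160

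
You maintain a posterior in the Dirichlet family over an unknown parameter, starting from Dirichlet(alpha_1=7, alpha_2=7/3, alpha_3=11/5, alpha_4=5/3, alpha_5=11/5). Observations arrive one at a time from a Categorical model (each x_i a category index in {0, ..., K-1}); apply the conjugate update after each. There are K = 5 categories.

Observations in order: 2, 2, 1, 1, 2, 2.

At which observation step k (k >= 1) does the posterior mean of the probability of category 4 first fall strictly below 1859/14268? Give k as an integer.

obs 1: x=2 → posterior Dirichlet(7, 7/3, 16/5, 5/3, 11/5)
obs 2: x=2 → posterior Dirichlet(7, 7/3, 21/5, 5/3, 11/5)
obs 3: x=1 → posterior Dirichlet(7, 10/3, 21/5, 5/3, 11/5)
obs 4: x=1 → posterior Dirichlet(7, 13/3, 21/5, 5/3, 11/5)
obs 5: x=2 → posterior Dirichlet(7, 13/3, 26/5, 5/3, 11/5)
obs 6: x=2 → posterior Dirichlet(7, 13/3, 31/5, 5/3, 11/5)

k = 2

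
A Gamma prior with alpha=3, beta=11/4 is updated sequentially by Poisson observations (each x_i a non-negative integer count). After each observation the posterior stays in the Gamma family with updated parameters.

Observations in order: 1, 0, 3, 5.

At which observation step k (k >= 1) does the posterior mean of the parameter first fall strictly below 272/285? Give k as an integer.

k = 2

obs 1: x=1 → posterior Gamma(4, 15/4)
obs 2: x=0 → posterior Gamma(4, 19/4)
obs 3: x=3 → posterior Gamma(7, 23/4)
obs 4: x=5 → posterior Gamma(12, 27/4)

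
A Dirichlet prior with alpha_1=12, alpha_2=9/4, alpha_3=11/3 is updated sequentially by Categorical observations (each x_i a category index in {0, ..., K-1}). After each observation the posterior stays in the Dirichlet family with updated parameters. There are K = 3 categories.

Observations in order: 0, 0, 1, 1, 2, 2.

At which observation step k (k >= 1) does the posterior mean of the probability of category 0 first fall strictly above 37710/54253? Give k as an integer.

obs 1: x=0 → posterior Dirichlet(13, 9/4, 11/3)
obs 2: x=0 → posterior Dirichlet(14, 9/4, 11/3)
obs 3: x=1 → posterior Dirichlet(14, 13/4, 11/3)
obs 4: x=1 → posterior Dirichlet(14, 17/4, 11/3)
obs 5: x=2 → posterior Dirichlet(14, 17/4, 14/3)
obs 6: x=2 → posterior Dirichlet(14, 17/4, 17/3)

k = 2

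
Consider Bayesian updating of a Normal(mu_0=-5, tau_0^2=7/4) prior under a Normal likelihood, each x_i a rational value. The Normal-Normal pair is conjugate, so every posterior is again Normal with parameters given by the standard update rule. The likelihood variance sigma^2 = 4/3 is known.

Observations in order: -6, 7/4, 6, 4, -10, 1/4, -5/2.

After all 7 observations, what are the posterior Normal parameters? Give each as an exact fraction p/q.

obs 1: x=-6 → posterior Normal(-206/37, 28/37)
obs 2: x=7/4 → posterior Normal(-677/232, 14/29)
obs 3: x=6 → posterior Normal(-173/316, 28/79)
obs 4: x=4 → posterior Normal(163/400, 7/25)
obs 5: x=-10 → posterior Normal(-677/484, 28/121)
obs 6: x=1/4 → posterior Normal(-82/71, 14/71)
obs 7: x=-5/2 → posterior Normal(-433/326, 28/163)

mu_0=-433/326, tau_0^2=28/163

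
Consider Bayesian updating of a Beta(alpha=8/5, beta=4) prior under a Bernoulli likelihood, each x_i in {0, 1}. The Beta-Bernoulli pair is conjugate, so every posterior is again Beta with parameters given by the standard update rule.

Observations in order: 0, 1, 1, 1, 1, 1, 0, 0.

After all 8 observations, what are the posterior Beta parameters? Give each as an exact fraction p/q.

alpha=33/5, beta=7

obs 1: x=0 → posterior Beta(8/5, 5)
obs 2: x=1 → posterior Beta(13/5, 5)
obs 3: x=1 → posterior Beta(18/5, 5)
obs 4: x=1 → posterior Beta(23/5, 5)
obs 5: x=1 → posterior Beta(28/5, 5)
obs 6: x=1 → posterior Beta(33/5, 5)
obs 7: x=0 → posterior Beta(33/5, 6)
obs 8: x=0 → posterior Beta(33/5, 7)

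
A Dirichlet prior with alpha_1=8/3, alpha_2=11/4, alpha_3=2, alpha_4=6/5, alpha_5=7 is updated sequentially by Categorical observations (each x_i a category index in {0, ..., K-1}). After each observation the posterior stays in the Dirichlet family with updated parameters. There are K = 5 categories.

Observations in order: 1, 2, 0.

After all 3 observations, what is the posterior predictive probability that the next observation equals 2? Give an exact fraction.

180/1117

obs 1: x=1 → posterior Dirichlet(8/3, 15/4, 2, 6/5, 7)
obs 2: x=2 → posterior Dirichlet(8/3, 15/4, 3, 6/5, 7)
obs 3: x=0 → posterior Dirichlet(11/3, 15/4, 3, 6/5, 7)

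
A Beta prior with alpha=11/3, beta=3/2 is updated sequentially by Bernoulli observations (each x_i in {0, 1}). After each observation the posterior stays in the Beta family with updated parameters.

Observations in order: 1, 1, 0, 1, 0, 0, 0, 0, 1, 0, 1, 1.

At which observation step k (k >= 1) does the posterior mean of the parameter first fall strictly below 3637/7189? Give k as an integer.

k = 10

obs 1: x=1 → posterior Beta(14/3, 3/2)
obs 2: x=1 → posterior Beta(17/3, 3/2)
obs 3: x=0 → posterior Beta(17/3, 5/2)
obs 4: x=1 → posterior Beta(20/3, 5/2)
obs 5: x=0 → posterior Beta(20/3, 7/2)
obs 6: x=0 → posterior Beta(20/3, 9/2)
obs 7: x=0 → posterior Beta(20/3, 11/2)
obs 8: x=0 → posterior Beta(20/3, 13/2)
obs 9: x=1 → posterior Beta(23/3, 13/2)
obs 10: x=0 → posterior Beta(23/3, 15/2)
obs 11: x=1 → posterior Beta(26/3, 15/2)
obs 12: x=1 → posterior Beta(29/3, 15/2)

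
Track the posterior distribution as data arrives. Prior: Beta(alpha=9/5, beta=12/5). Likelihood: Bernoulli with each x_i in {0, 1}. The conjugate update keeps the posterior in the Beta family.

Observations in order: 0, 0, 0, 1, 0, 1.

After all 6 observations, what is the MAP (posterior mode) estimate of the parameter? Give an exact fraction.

14/41

obs 1: x=0 → posterior Beta(9/5, 17/5)
obs 2: x=0 → posterior Beta(9/5, 22/5)
obs 3: x=0 → posterior Beta(9/5, 27/5)
obs 4: x=1 → posterior Beta(14/5, 27/5)
obs 5: x=0 → posterior Beta(14/5, 32/5)
obs 6: x=1 → posterior Beta(19/5, 32/5)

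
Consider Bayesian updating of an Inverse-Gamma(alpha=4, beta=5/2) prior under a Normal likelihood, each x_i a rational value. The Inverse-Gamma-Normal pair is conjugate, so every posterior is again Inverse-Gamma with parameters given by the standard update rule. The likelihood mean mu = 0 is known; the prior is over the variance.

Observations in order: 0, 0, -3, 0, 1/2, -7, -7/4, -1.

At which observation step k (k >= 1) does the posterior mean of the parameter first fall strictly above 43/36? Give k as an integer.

k = 3

obs 1: x=0 → posterior Inverse-Gamma(9/2, 5/2)
obs 2: x=0 → posterior Inverse-Gamma(5, 5/2)
obs 3: x=-3 → posterior Inverse-Gamma(11/2, 7)
obs 4: x=0 → posterior Inverse-Gamma(6, 7)
obs 5: x=1/2 → posterior Inverse-Gamma(13/2, 57/8)
obs 6: x=-7 → posterior Inverse-Gamma(7, 253/8)
obs 7: x=-7/4 → posterior Inverse-Gamma(15/2, 1061/32)
obs 8: x=-1 → posterior Inverse-Gamma(8, 1077/32)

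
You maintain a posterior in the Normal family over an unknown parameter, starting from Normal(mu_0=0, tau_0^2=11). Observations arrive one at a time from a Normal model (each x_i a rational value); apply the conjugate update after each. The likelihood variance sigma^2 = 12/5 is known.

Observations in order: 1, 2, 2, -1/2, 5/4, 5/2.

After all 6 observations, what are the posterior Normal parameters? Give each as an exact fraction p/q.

mu_0=605/456, tau_0^2=22/57

obs 1: x=1 → posterior Normal(55/67, 132/67)
obs 2: x=2 → posterior Normal(165/122, 66/61)
obs 3: x=2 → posterior Normal(275/177, 44/59)
obs 4: x=-1/2 → posterior Normal(495/464, 33/58)
obs 5: x=5/4 → posterior Normal(1265/1148, 132/287)
obs 6: x=5/2 → posterior Normal(605/456, 22/57)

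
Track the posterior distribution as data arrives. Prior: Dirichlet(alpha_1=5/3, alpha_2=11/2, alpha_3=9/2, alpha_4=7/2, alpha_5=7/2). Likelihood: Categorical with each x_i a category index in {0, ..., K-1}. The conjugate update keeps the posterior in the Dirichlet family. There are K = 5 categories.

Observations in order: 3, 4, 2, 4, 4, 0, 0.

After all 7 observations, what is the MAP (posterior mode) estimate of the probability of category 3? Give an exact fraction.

obs 1: x=3 → posterior Dirichlet(5/3, 11/2, 9/2, 9/2, 7/2)
obs 2: x=4 → posterior Dirichlet(5/3, 11/2, 9/2, 9/2, 9/2)
obs 3: x=2 → posterior Dirichlet(5/3, 11/2, 11/2, 9/2, 9/2)
obs 4: x=4 → posterior Dirichlet(5/3, 11/2, 11/2, 9/2, 11/2)
obs 5: x=4 → posterior Dirichlet(5/3, 11/2, 11/2, 9/2, 13/2)
obs 6: x=0 → posterior Dirichlet(8/3, 11/2, 11/2, 9/2, 13/2)
obs 7: x=0 → posterior Dirichlet(11/3, 11/2, 11/2, 9/2, 13/2)

21/124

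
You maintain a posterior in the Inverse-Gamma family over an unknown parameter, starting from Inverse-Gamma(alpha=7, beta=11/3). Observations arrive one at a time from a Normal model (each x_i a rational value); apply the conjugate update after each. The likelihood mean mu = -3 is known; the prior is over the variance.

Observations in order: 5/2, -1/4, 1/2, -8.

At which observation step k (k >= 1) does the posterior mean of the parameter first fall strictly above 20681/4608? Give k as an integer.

obs 1: x=5/2 → posterior Inverse-Gamma(15/2, 451/24)
obs 2: x=-1/4 → posterior Inverse-Gamma(8, 2167/96)
obs 3: x=1/2 → posterior Inverse-Gamma(17/2, 2755/96)
obs 4: x=-8 → posterior Inverse-Gamma(9, 3955/96)

k = 4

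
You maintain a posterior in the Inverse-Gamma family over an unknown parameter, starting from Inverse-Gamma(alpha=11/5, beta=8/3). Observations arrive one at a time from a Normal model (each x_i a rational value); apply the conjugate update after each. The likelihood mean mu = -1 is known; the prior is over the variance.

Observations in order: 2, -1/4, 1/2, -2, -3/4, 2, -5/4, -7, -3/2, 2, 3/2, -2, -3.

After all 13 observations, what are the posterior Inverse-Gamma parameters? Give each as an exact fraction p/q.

obs 1: x=2 → posterior Inverse-Gamma(27/10, 43/6)
obs 2: x=-1/4 → posterior Inverse-Gamma(16/5, 715/96)
obs 3: x=1/2 → posterior Inverse-Gamma(37/10, 823/96)
obs 4: x=-2 → posterior Inverse-Gamma(21/5, 871/96)
obs 5: x=-3/4 → posterior Inverse-Gamma(47/10, 437/48)
obs 6: x=2 → posterior Inverse-Gamma(26/5, 653/48)
obs 7: x=-5/4 → posterior Inverse-Gamma(57/10, 1309/96)
obs 8: x=-7 → posterior Inverse-Gamma(31/5, 3037/96)
obs 9: x=-3/2 → posterior Inverse-Gamma(67/10, 3049/96)
obs 10: x=2 → posterior Inverse-Gamma(36/5, 3481/96)
obs 11: x=3/2 → posterior Inverse-Gamma(77/10, 3781/96)
obs 12: x=-2 → posterior Inverse-Gamma(41/5, 3829/96)
obs 13: x=-3 → posterior Inverse-Gamma(87/10, 4021/96)

alpha=87/10, beta=4021/96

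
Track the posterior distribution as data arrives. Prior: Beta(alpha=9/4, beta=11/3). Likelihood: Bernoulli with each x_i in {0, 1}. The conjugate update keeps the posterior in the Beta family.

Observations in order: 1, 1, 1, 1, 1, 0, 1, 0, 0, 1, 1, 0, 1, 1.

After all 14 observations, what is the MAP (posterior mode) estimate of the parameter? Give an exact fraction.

obs 1: x=1 → posterior Beta(13/4, 11/3)
obs 2: x=1 → posterior Beta(17/4, 11/3)
obs 3: x=1 → posterior Beta(21/4, 11/3)
obs 4: x=1 → posterior Beta(25/4, 11/3)
obs 5: x=1 → posterior Beta(29/4, 11/3)
obs 6: x=0 → posterior Beta(29/4, 14/3)
obs 7: x=1 → posterior Beta(33/4, 14/3)
obs 8: x=0 → posterior Beta(33/4, 17/3)
obs 9: x=0 → posterior Beta(33/4, 20/3)
obs 10: x=1 → posterior Beta(37/4, 20/3)
obs 11: x=1 → posterior Beta(41/4, 20/3)
obs 12: x=0 → posterior Beta(41/4, 23/3)
obs 13: x=1 → posterior Beta(45/4, 23/3)
obs 14: x=1 → posterior Beta(49/4, 23/3)

27/43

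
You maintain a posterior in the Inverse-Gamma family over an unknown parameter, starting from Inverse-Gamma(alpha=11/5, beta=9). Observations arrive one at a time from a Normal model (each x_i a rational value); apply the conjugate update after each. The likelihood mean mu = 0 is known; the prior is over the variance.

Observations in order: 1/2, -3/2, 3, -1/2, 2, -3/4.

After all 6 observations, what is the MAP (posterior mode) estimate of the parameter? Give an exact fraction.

2745/992

obs 1: x=1/2 → posterior Inverse-Gamma(27/10, 73/8)
obs 2: x=-3/2 → posterior Inverse-Gamma(16/5, 41/4)
obs 3: x=3 → posterior Inverse-Gamma(37/10, 59/4)
obs 4: x=-1/2 → posterior Inverse-Gamma(21/5, 119/8)
obs 5: x=2 → posterior Inverse-Gamma(47/10, 135/8)
obs 6: x=-3/4 → posterior Inverse-Gamma(26/5, 549/32)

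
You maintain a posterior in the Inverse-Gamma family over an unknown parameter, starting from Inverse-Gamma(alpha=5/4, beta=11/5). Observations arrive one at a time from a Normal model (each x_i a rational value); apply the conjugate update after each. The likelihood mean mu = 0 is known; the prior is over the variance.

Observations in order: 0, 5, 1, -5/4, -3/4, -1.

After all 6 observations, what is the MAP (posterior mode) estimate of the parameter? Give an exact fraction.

obs 1: x=0 → posterior Inverse-Gamma(7/4, 11/5)
obs 2: x=5 → posterior Inverse-Gamma(9/4, 147/10)
obs 3: x=1 → posterior Inverse-Gamma(11/4, 76/5)
obs 4: x=-5/4 → posterior Inverse-Gamma(13/4, 2557/160)
obs 5: x=-3/4 → posterior Inverse-Gamma(15/4, 1301/80)
obs 6: x=-1 → posterior Inverse-Gamma(17/4, 1341/80)

447/140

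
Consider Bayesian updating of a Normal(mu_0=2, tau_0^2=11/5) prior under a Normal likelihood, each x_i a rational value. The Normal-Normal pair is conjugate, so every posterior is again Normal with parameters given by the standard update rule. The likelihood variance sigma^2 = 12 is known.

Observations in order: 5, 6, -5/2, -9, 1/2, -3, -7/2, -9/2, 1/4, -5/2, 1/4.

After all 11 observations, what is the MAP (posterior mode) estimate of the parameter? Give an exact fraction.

obs 1: x=5 → posterior Normal(175/71, 132/71)
obs 2: x=6 → posterior Normal(241/82, 66/41)
obs 3: x=-5/2 → posterior Normal(427/186, 44/31)
obs 4: x=-9 → posterior Normal(229/208, 33/26)
obs 5: x=1/2 → posterior Normal(24/23, 132/115)
obs 6: x=-3 → posterior Normal(29/42, 22/21)
obs 7: x=-7/2 → posterior Normal(97/274, 132/137)
obs 8: x=-9/2 → posterior Normal(-1/148, 33/37)
obs 9: x=1/4 → posterior Normal(7/636, 44/53)
obs 10: x=-5/2 → posterior Normal(-103/680, 66/85)
obs 11: x=1/4 → posterior Normal(-23/181, 132/181)

-23/181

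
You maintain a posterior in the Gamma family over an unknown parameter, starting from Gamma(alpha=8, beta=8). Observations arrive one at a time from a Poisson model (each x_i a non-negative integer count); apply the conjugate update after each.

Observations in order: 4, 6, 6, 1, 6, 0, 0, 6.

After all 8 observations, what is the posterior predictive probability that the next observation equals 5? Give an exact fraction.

obs 1: x=4 → posterior Gamma(12, 9)
obs 2: x=6 → posterior Gamma(18, 10)
obs 3: x=6 → posterior Gamma(24, 11)
obs 4: x=1 → posterior Gamma(25, 12)
obs 5: x=6 → posterior Gamma(31, 13)
obs 6: x=0 → posterior Gamma(31, 14)
obs 7: x=0 → posterior Gamma(31, 15)
obs 8: x=6 → posterior Gamma(37, 16)

267394141604615230736329347233378189053739388633088/4773695331839566234818968439734627784374274207965089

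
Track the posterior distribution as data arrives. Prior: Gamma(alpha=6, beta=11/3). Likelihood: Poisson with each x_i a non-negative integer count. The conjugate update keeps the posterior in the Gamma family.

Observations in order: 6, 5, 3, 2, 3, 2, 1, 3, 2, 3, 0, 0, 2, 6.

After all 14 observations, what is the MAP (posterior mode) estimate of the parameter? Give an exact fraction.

obs 1: x=6 → posterior Gamma(12, 14/3)
obs 2: x=5 → posterior Gamma(17, 17/3)
obs 3: x=3 → posterior Gamma(20, 20/3)
obs 4: x=2 → posterior Gamma(22, 23/3)
obs 5: x=3 → posterior Gamma(25, 26/3)
obs 6: x=2 → posterior Gamma(27, 29/3)
obs 7: x=1 → posterior Gamma(28, 32/3)
obs 8: x=3 → posterior Gamma(31, 35/3)
obs 9: x=2 → posterior Gamma(33, 38/3)
obs 10: x=3 → posterior Gamma(36, 41/3)
obs 11: x=0 → posterior Gamma(36, 44/3)
obs 12: x=0 → posterior Gamma(36, 47/3)
obs 13: x=2 → posterior Gamma(38, 50/3)
obs 14: x=6 → posterior Gamma(44, 53/3)

129/53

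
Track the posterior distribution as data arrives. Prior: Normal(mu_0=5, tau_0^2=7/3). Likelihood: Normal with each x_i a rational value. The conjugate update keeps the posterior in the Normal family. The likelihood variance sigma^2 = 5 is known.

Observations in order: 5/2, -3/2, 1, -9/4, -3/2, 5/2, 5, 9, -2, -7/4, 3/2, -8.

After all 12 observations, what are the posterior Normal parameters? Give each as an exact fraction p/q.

mu_0=71/66, tau_0^2=35/99

obs 1: x=5/2 → posterior Normal(185/44, 35/22)
obs 2: x=-3/2 → posterior Normal(82/29, 35/29)
obs 3: x=1 → posterior Normal(89/36, 35/36)
obs 4: x=-9/4 → posterior Normal(293/172, 35/43)
obs 5: x=-3/2 → posterior Normal(251/200, 7/10)
obs 6: x=5/2 → posterior Normal(107/76, 35/57)
obs 7: x=5 → posterior Normal(461/256, 35/64)
obs 8: x=9 → posterior Normal(713/284, 35/71)
obs 9: x=-2 → posterior Normal(219/104, 35/78)
obs 10: x=-7/4 → posterior Normal(152/85, 7/17)
obs 11: x=3/2 → posterior Normal(325/184, 35/92)
obs 12: x=-8 → posterior Normal(71/66, 35/99)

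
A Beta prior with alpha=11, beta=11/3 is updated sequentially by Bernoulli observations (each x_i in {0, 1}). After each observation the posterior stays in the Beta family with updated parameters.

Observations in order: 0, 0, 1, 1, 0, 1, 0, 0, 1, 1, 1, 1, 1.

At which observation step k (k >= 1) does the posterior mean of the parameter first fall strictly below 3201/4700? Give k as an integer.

obs 1: x=0 → posterior Beta(11, 14/3)
obs 2: x=0 → posterior Beta(11, 17/3)
obs 3: x=1 → posterior Beta(12, 17/3)
obs 4: x=1 → posterior Beta(13, 17/3)
obs 5: x=0 → posterior Beta(13, 20/3)
obs 6: x=1 → posterior Beta(14, 20/3)
obs 7: x=0 → posterior Beta(14, 23/3)
obs 8: x=0 → posterior Beta(14, 26/3)
obs 9: x=1 → posterior Beta(15, 26/3)
obs 10: x=1 → posterior Beta(16, 26/3)
obs 11: x=1 → posterior Beta(17, 26/3)
obs 12: x=1 → posterior Beta(18, 26/3)
obs 13: x=1 → posterior Beta(19, 26/3)

k = 2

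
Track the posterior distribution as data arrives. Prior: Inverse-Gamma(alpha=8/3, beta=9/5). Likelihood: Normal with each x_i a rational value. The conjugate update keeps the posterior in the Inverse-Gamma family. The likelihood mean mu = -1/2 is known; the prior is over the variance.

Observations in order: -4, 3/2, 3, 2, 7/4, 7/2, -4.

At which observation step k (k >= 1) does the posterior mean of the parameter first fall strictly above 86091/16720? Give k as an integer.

obs 1: x=-4 → posterior Inverse-Gamma(19/6, 317/40)
obs 2: x=3/2 → posterior Inverse-Gamma(11/3, 397/40)
obs 3: x=3 → posterior Inverse-Gamma(25/6, 321/20)
obs 4: x=2 → posterior Inverse-Gamma(14/3, 767/40)
obs 5: x=7/4 → posterior Inverse-Gamma(31/6, 3473/160)
obs 6: x=7/2 → posterior Inverse-Gamma(17/3, 4753/160)
obs 7: x=-4 → posterior Inverse-Gamma(37/6, 5733/160)

k = 4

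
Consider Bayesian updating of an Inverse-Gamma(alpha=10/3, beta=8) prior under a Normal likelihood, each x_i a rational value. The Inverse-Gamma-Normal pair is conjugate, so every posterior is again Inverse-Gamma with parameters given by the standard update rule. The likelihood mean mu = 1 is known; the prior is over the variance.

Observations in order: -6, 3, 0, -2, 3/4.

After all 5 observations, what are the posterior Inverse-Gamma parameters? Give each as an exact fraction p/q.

alpha=35/6, beta=1265/32

obs 1: x=-6 → posterior Inverse-Gamma(23/6, 65/2)
obs 2: x=3 → posterior Inverse-Gamma(13/3, 69/2)
obs 3: x=0 → posterior Inverse-Gamma(29/6, 35)
obs 4: x=-2 → posterior Inverse-Gamma(16/3, 79/2)
obs 5: x=3/4 → posterior Inverse-Gamma(35/6, 1265/32)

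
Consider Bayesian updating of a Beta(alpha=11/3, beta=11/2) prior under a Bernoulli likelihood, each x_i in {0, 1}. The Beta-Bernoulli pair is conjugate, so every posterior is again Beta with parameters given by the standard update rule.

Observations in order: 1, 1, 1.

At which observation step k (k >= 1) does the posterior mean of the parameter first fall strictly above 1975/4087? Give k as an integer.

k = 2

obs 1: x=1 → posterior Beta(14/3, 11/2)
obs 2: x=1 → posterior Beta(17/3, 11/2)
obs 3: x=1 → posterior Beta(20/3, 11/2)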